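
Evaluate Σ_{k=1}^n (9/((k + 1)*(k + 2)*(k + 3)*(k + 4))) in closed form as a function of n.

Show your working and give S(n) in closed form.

S(n) = n*(n**2 + 9*n + 26)/(8*(n**3 + 9*n**2 + 26*n + 24))

r(k) = (k + 1)/(k + 5) after simplifying.
So A=k + 1 and B=k + 5, with C=1.
Need (k + 1)·f(k+1) − (k + 4)·f(k) = 1.
Bound: deg f ≤ 3.
Solving with deg f ≤ 3: f(k) = k*(k**2 + 6*k + 11)/18.
Certificate R = B(k−1)f/C = k*(k + 4)*(k**2 + 6*k + 11)/18 gives s_k = k*(k**2 + 6*k + 11)/(2*(k + 1)*(k + 2)*(k + 3)).
s_(k+1) − s_k = 9/(k**4 + 10*k**3 + 35*k**2 + 50*k + 24) = t_k.
Evaluate: s_(n+1) = (n**3 + 9*n**2 + 26*n + 18)/(2*(n**3 + 9*n**2 + 26*n + 24)); subtract s_(1) = 3/8 ⇒ S(n) = n*(n**2 + 9*n + 26)/(8*(n**3 + 9*n**2 + 26*n + 24)).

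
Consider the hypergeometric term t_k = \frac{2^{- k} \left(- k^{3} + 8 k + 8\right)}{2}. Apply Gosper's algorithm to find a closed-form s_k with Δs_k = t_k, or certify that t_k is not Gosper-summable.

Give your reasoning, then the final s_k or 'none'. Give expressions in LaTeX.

s_k = 2^{- k} \left(k^{3} + 3 k^{2} + k - 3\right)

t_(k+1)/t_k = (8*k - (k + 1)**3 + 16)/(2*(-k**3 + 8*k + 8)).
So A=1/2 and B=1, with C=k**3 - 8*k - 8.
f must satisfy (1/2)·f(k+1) − (1)·f(k) = k**3 - 8*k - 8.
Degrees (0,0,3) ⇒ d ≤ 3.
Solve for f: f(k) = -2*(k**3 + 3*k**2 + k - 3) (degree 3 ≤ 3).
Then R = B(k−1)f/C = -2*(k**3 + 3*k**2 + k - 3)/((k + 2)*(k**2 - 2*k - 4)), so s_k = R(k)·t_k = (k**3 + 3*k**2 + k - 3)/2**k.
Verify: (-k**3 + 8*k + 8)/(2*2**k) matches t_k.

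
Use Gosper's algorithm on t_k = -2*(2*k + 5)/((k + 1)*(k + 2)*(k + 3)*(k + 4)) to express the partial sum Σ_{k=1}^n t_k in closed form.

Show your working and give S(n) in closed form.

The ratio is (k + 1)*(2*k + 7)/((k + 5)*(2*k + 5)).
A = k + 1, B = k + 5, C = k + 5/2.
Need (k + 1)·f(k+1) − (k + 4)·f(k) = k + 5/2.
From deg A=1, deg B=1, deg C=1: d=3.
Solving with deg f ≤ 3: f(k) = k*(k + 2)*(k + 4)/6.
R(k) = B(k−1)·f(k)/C(k) = k*(k + 2)*(k + 4)**2/(3*(2*k + 5)); s_k = R·t_k = 2*k*(-k - 4)/(3*(k**2 + 4*k + 3)).
Δs = 2*(-2*k - 5)/(k**4 + 10*k**3 + 35*k**2 + 50*k + 24), as required.
Evaluate: s_(n+1) = 2*(-n**2 - 6*n - 5)/(3*(n**2 + 6*n + 8)); subtract s_(1) = -5/12 ⇒ S(n) = n*(-n - 6)/(4*(n**2 + 6*n + 8)).

S(n) = n*(-n - 6)/(4*(n**2 + 6*n + 8))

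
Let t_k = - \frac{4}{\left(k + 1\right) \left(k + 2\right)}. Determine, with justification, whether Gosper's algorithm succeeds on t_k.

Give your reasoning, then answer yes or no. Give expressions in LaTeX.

Yes. s_k = - \frac{4 k}{k + 1}.

Compute t_(k+1)/t_k: get (k + 1)/(k + 3).
Factor: A=k + 1; B=k + 3; C=1.
Key eq: (k + 1)·f(k+1) = (k + 2)·f(k) + (1).
Bound: deg f ≤ 1.
A polynomial solution: f(k) = k.
R(k) = B(k−1)·f(k)/C(k) = k*(k + 2); s_k = R·t_k = -4*k/(k + 1).
Verify: -4/(k**2 + 3*k + 2) matches t_k.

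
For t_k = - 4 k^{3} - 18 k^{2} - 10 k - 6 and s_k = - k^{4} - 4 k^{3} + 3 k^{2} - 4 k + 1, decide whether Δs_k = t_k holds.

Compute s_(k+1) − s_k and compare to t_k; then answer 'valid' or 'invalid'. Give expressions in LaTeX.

s_(k+1) = -k**4 - 8*k**3 - 15*k**2 - 14*k - 5
s_(k+1) − s_k = -4*k**3 - 18*k**2 - 10*k - 6
(s_(k+1) − s_k) − t_k = 0

valid; difference matches t_k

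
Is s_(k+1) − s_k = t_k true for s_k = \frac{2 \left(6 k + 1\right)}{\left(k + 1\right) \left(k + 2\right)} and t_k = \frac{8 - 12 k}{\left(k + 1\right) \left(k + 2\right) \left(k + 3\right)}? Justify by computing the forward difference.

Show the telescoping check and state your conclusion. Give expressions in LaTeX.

Valid: the claim telescopes to t_k.

s_(k+1) = 2*(6*k + 7)/((k + 2)*(k + 3))
s_(k+1) − s_k = 4*(2 - 3*k)/(k**3 + 6*k**2 + 11*k + 6)
(s_(k+1) − s_k) − t_k = 0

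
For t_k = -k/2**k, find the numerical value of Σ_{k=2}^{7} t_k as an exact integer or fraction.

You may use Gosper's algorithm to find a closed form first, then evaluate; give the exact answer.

Σ = -183/128

t_(k+1)/t_k = (k + 1)/(2*k).
Gosper form: A/B · C(k+1)/C(k) with A=1/2, B=1, C=k.
Need (1/2)·f(k+1) − (1)·f(k) = k.
d = 1 from the (0,0,1) case.
Solve for f: f(k) = -2*(k + 1) (degree 1 ≤ 1).
So s_k = (B(k−1)f/C)·t_k = (-2*(k + 1)/k)·t_k = 2**(1 - k)*(k + 1).
Verify: -k/2**k matches t_k.
Σ_(k=2)^(7) t_k = s_(8) − s_(2) = 9/128 − (3/2) = -183/128.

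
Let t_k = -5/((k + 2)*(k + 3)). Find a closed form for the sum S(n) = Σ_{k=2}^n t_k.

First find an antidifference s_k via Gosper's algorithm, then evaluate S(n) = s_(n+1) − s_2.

S(n) = 5*(1 - n)/(4*(n + 3))

The ratio is (k + 2)/(k + 4).
Take A(k)=k + 2, B(k)=k + 4, C(k)=1.
Need (k + 2)·f(k+1) − (k + 3)·f(k) = 1.
deg f ≤ 1 (via 1,1,0).
Solving with deg f ≤ 1: f(k) = k/2.
Certificate R = B(k−1)f/C = k*(k + 3)/2 gives s_k = -5*k/(2*k + 4).
Check: Δs_k = -5/(k**2 + 5*k + 6). ✓
Evaluate: s_(n+1) = 5*(-n - 1)/(2*(n + 3)); subtract s_(2) = -5/4 ⇒ S(n) = 5*(1 - n)/(4*(n + 3)).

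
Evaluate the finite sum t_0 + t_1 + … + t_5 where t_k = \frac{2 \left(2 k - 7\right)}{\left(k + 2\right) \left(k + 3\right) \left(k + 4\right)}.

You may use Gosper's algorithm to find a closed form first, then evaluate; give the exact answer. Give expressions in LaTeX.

Σ = -19/24

Step 1: r(k) = (k + 2)*(2*k - 5)/((k + 5)*(2*k - 7)).
Gosper form: A/B · C(k+1)/C(k) with A=k + 2, B=k + 5, C=k - 7/2.
Key eq: (k + 2)·f(k+1) = (k + 4)·f(k) + (k - 7/2).
Degrees (1,1,1) ⇒ d ≤ 2.
A polynomial solution: f(k) = -k*(k + 13)/8.
Then R = B(k−1)f/C = -k*(k + 4)*(k + 13)/(4*(2*k - 7)), so s_k = R(k)·t_k = k*(-k - 13)/(2*(k + 2)*(k + 3)).
Check: Δs_k = 2*(2*k - 7)/(k**3 + 9*k**2 + 26*k + 24). ✓
Telescoping: Σ = s_(6) − s_(0) = -19/24 − (0) = -19/24.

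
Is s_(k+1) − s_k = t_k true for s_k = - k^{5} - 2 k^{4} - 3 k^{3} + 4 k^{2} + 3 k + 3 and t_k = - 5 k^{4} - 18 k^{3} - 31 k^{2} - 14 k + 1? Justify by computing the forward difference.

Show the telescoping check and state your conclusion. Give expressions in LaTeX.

s_(k+1) = -k**5 - 7*k**4 - 21*k**3 - 27*k**2 - 11*k + 4
s_(k+1) − s_k = -5*k**4 - 18*k**3 - 31*k**2 - 14*k + 1
(s_(k+1) − s_k) − t_k = 0

Valid: the claim telescopes to t_k.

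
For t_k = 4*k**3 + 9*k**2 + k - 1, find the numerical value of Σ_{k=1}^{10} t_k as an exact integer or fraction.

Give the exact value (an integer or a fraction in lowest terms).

Σ = 15610

The ratio is (k + 4*(k + 1)**3 + 9*(k + 1)**2)/(4*k**3 + 9*k**2 + k - 1).
Gosper form: A/B · C(k+1)/C(k) with A=1, B=1, C=k**3 + 9*k**2/4 + k/4 - 1/4.
Set up (1)·f(k+1) − (1)·f(k) − (k**3 + 9*k**2/4 + k/4 - 1/4) = 0.
Degrees (0,0,3) ⇒ d ≤ 4.
Coefficient equations give f(k) = k**2*(k**2 + k - 3)/4.
Certificate R = B(k−1)f/C = k**2*(k**2 + k - 3)/(4*k**3 + 9*k**2 + k - 1) gives s_k = k**2*(k**2 + k - 3).
s_(k+1) − s_k = 4*k**3 + 9*k**2 + k - 1 = t_k.
Σ_(k=1)^(10) t_k = s_(11) − s_(1) = 15609 − (-1) = 15610.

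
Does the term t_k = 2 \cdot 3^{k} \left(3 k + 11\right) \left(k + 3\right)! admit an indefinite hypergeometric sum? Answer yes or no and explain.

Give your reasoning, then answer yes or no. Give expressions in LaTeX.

The ratio is 3*(k + 4)*(3*k + 14)/(3*k + 11).
Normal form (A,B,C) = (3*k + 12, 1, k + 11/3).
Set up (3*k + 12)·f(k+1) − (1)·f(k) − (k + 11/3) = 0.
d = 0 from the (1,0,1) case.
Solving with deg f ≤ 0: f(k) = 1/3.
Get s_k = R·t_k = 2*3**k*factorial(k + 3) with R(k) = B(k−1)f(k)/C(k) = 1/(3*k + 11).
Verify: 2*3**k*(3*k + 11)*factorial(k + 3) matches t_k.

Yes. s_k = 2 \cdot 3^{k} \left(k + 3\right)!.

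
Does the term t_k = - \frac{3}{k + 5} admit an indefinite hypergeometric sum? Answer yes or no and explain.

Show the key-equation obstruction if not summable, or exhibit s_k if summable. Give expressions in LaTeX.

No. Not Gosper-summable.

The ratio is (k + 5)/(k + 6).
Take A(k)=k + 5, B(k)=k + 6, C(k)=1.
Set up (k + 5)·f(k+1) − (k + 5)·f(k) − (1) = 0.
Bound: deg f ≤ 0.
f = c0 ⇒ A·f(k+1) − B(k−1)·f(k) − C = -1. The system {-1 = 0} is inconsistent; no antidifference.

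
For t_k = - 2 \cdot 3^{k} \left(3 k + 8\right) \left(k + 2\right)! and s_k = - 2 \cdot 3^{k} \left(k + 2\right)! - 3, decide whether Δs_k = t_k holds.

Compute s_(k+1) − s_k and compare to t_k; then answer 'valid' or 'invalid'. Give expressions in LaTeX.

s_(k+1) = -2*3**(k + 1)*factorial(k + 3) - 3
s_(k+1) − s_k = -2*3**k*(3*k + 8)*factorial(k + 2)
(s_(k+1) − s_k) − t_k = 0

Valid — Δs_k = t_k.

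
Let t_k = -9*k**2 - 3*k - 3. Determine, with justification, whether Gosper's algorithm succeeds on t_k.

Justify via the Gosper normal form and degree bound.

Yes. s_k = 3*k*(-k**2 + k - 1).

t_(k+1)/t_k = (k + 3*(k + 1)**2 + 2)/(3*k**2 + k + 1).
So A=1 and B=1, with C=k**2 + k/3 + 1/3.
Key eq: (1)·f(k+1) = (1)·f(k) + (k**2 + k/3 + 1/3).
deg f ≤ 3 (via 0,0,2).
A polynomial solution: f(k) = k*(k**2 - k + 1)/3.
R(k) = B(k−1)·f(k)/C(k) = k*(k**2 - k + 1)/(3*k**2 + k + 1); s_k = R·t_k = 3*k*(-k**2 + k - 1).
s_(k+1) − s_k = -9*k**2 - 3*k - 3 = t_k.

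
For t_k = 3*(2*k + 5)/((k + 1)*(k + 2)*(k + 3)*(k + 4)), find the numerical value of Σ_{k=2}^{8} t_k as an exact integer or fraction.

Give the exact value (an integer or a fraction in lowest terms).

The ratio is (k + 1)*(2*k + 7)/((k + 5)*(2*k + 5)).
Gosper form: A/B · C(k+1)/C(k) with A=k + 1, B=k + 5, C=k + 5/2.
Key eq: (k + 1)·f(k+1) = (k + 4)·f(k) + (k + 5/2).
From deg A=1, deg B=1, deg C=1: d=3.
Solve for f: f(k) = k*(k + 2)*(k + 4)/6 (degree 3 ≤ 3).
R(k) = B(k−1)·f(k)/C(k) = k*(k + 2)*(k + 4)**2/(3*(2*k + 5)); s_k = R·t_k = k*(k + 4)/(k**2 + 4*k + 3).
Check: Δs_k = 3*(2*k + 5)/(k**4 + 10*k**3 + 35*k**2 + 50*k + 24). ✓
Telescoping: Σ = s_(9) − s_(2) = 39/40 − (4/5) = 7/40.

Σ = 7/40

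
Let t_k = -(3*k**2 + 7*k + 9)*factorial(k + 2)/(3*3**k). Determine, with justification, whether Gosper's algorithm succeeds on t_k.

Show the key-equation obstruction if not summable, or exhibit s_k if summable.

Yes. s_k = -(3*k + 4)*factorial(k + 2)/3**k.

Ratio r(k) = (k + 3)*(7*k + 3*(k + 1)**2 + 16)/(3*(3*k**2 + 7*k + 9)).
Factor: A=k/3 + 1; B=1; C=k**2 + 7*k/3 + 3.
Solve (k/3 + 1)·f(k+1) − (1)·f(k) = k**2 + 7*k/3 + 3.
d = 1 from the (1,0,2) case.
Solving with deg f ≤ 1: f(k) = 3*k + 4.
So s_k = (B(k−1)f/C)·t_k = (3*(3*k + 4)/(3*k**2 + 7*k + 9))·t_k = -(3*k + 4)*factorial(k + 2)/3**k.
Verify: -(3*k**2 + 7*k + 9)*factorial(k + 2)/(3*3**k) matches t_k.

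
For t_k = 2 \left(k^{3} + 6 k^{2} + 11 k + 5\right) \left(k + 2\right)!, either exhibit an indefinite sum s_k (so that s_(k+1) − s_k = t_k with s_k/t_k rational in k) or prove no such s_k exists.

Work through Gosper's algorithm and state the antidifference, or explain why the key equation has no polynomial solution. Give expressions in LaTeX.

s_k = 2 \left(k^{2} + 2 k - 2\right) \left(k + 2\right)!

Ratio r(k) = (k**4 + 12*k**3 + 53*k**2 + 101*k + 69)/(k**3 + 6*k**2 + 11*k + 5).
Take A(k)=k + 3, B(k)=1, C(k)=k**3 + 6*k**2 + 11*k + 5.
Key eq: (k + 3)·f(k+1) = (1)·f(k) + (k**3 + 6*k**2 + 11*k + 5).
Bound: deg f ≤ 2.
A polynomial solution: f(k) = k**2 + 2*k - 2.
So s_k = (B(k−1)f/C)·t_k = ((k**2 + 2*k - 2)/(k**3 + 6*k**2 + 11*k + 5))·t_k = 2*(k**2 + 2*k - 2)*factorial(k + 2).
Δs = 2*(k**3 + 6*k**2 + 11*k + 5)*factorial(k + 2), as required.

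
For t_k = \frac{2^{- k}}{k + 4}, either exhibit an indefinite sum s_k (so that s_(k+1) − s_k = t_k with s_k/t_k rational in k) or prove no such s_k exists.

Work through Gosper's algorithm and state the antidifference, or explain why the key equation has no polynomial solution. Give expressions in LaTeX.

Step 1: r(k) = (k + 4)/(2*(k + 5)).
Factor: A=k/2 + 2; B=k + 5; C=1.
Solve (k/2 + 2)·f(k+1) − (k + 4)·f(k) = 1.
d = -1 from the (1,1,0) case.
Bound -1 < 0, so the key equation has no polynomial solution.

no hypergeometric antidifference exists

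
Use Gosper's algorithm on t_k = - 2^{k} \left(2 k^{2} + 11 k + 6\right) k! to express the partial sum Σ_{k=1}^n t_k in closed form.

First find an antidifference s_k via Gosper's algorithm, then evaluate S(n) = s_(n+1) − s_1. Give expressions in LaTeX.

t_(k+1)/t_k = 2*(2*k**3 + 17*k**2 + 34*k + 19)/(2*k**2 + 11*k + 6).
So A=2*k + 2 and B=1, with C=k**2 + 11*k/2 + 3.
Key eq: (2*k + 2)·f(k+1) = (1)·f(k) + (k**2 + 11*k/2 + 3).
deg f ≤ 1 (via 1,0,2).
Solve for f: f(k) = (k + 4)/2 (degree 1 ≤ 1).
Then R = B(k−1)f/C = (k + 4)/(2*k**2 + 11*k + 6), so s_k = R(k)·t_k = -2**k*(k + 4)*factorial(k).
Check: Δs_k = -2**k*(2*k**2 + 11*k + 6)*factorial(k). ✓
Evaluate: s_(n+1) = -2**(n + 1)*(n + 5)*factorial(n + 1); subtract s_(1) = -10 ⇒ S(n) = -2*2**n*n**2*factorial(n) - 12*2**n*n*factorial(n) - 10*2**n*factorial(n) + 10.

S(n) = - 2 \cdot 2^{n} n^{2} n! - 12 \cdot 2^{n} n n! - 10 \cdot 2^{n} n! + 10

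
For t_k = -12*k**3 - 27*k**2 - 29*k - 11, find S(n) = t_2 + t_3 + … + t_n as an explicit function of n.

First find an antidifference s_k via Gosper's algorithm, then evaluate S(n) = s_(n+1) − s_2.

S(n) = -3*n**4 - 15*n**3 - 31*n**2 - 30*n + 79

r(k) = (12*k**3 + 63*k**2 + 119*k + 79)/(12*k**3 + 27*k**2 + 29*k + 11) after simplifying.
Gosper form: A/B · C(k+1)/C(k) with A=1, B=1, C=k**3 + 9*k**2/4 + 29*k/12 + 11/12.
Key eq: (1)·f(k+1) = (1)·f(k) + (k**3 + 9*k**2/4 + 29*k/12 + 11/12).
d = 4 from the (0,0,3) case.
A polynomial solution: f(k) = k*(3*k**3 + 3*k**2 + 4*k + 1)/12.
Then R = B(k−1)f/C = k*(3*k**3 + 3*k**2 + 4*k + 1)/(12*k**3 + 27*k**2 + 29*k + 11), so s_k = R(k)·t_k = k*(-3*k**3 - 3*k**2 - 4*k - 1).
s_(k+1) − s_k = -12*k**3 - 27*k**2 - 29*k - 11 = t_k.
Telescope: S(n) = s_(n+1) − s_(2) = -3*n**4 - 15*n**3 - 31*n**2 - 30*n - 11 − (-90) = -3*n**4 - 15*n**3 - 31*n**2 - 30*n + 79.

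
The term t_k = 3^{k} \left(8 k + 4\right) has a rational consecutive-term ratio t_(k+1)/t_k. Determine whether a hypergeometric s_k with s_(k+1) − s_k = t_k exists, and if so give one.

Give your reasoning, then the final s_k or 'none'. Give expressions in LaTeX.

t_(k+1)/t_k = 3*(2*k + 3)/(2*k + 1).
Factor: A=3; B=1; C=k + 1/2.
Solve (3)·f(k+1) − (1)·f(k) = k + 1/2.
Degrees (0,0,1) ⇒ d ≤ 1.
Solving with deg f ≤ 1: f(k) = (k - 1)/2.
Certificate R = B(k−1)f/C = (k - 1)/(2*k + 1) gives s_k = 4*3**k*(k - 1).
Δs = 3**k*(8*k + 4), as required.

s_k = 4 \cdot 3^{k} \left(k - 1\right)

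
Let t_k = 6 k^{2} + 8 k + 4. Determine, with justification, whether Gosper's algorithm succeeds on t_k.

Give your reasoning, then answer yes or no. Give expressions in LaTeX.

r(k) = (3*k**2 + 10*k + 9)/(3*k**2 + 4*k + 2) after simplifying.
Factor: A=1; B=1; C=k**2 + 4*k/3 + 2/3.
Solve (1)·f(k+1) − (1)·f(k) = k**2 + 4*k/3 + 2/3.
Degrees (0,0,2) ⇒ d ≤ 3.
A polynomial solution: f(k) = k*(2*k**2 + k + 1)/6.
R(k) = B(k−1)·f(k)/C(k) = k*(2*k**2 + k + 1)/(2*(3*k**2 + 4*k + 2)); s_k = R·t_k = k*(2*k**2 + k + 1).
s_(k+1) − s_k = 6*k**2 + 8*k + 4 = t_k.

Yes. s_k = k \left(2 k^{2} + k + 1\right).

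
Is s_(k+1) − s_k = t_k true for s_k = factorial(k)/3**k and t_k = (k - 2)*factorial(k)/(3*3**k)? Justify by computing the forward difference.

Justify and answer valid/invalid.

Valid — Δs_k = t_k.

s_(k+1) = factorial(k + 1)/(3*3**k)
s_(k+1) − s_k = (k - 2)*factorial(k)/(3*3**k)
(s_(k+1) − s_k) − t_k = 0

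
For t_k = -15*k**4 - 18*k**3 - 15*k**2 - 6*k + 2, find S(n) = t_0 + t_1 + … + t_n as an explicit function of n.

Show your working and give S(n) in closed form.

S(n) = -3*n**5 - 12*n**4 - 19*n**3 - 15*n**2 - 3*n + 2

r(k) = (15*k**4 + 78*k**3 + 159*k**2 + 150*k + 52)/(15*k**4 + 18*k**3 + 15*k**2 + 6*k - 2) after simplifying.
Factor: A=1; B=1; C=k**4 + 6*k**3/5 + k**2 + 2*k/5 - 2/15.
Solve (1)·f(k+1) − (1)·f(k) = k**4 + 6*k**3/5 + k**2 + 2*k/5 - 2/15.
From deg A=0, deg B=0, deg C=4: d=5.
Solving with deg f ≤ 5: f(k) = k*(3*k**4 - 3*k**3 + k**2 - 3)/15.
So s_k = (B(k−1)f/C)·t_k = (k*(3*k**4 - 3*k**3 + k**2 - 3)/(15*k**4 + 18*k**3 + 15*k**2 + 6*k - 2))·t_k = k*(-3*k**4 + 3*k**3 - k**2 + 3).
Δs = -15*k**4 - 18*k**3 - 15*k**2 - 6*k + 2, as required.
Σ_(k=0)^n t_k = s_(n+1) − s_(0) = (-3*n**5 - 12*n**4 - 19*n**3 - 15*n**2 - 3*n + 2) − (0), i.e. -3*n**5 - 12*n**4 - 19*n**3 - 15*n**2 - 3*n + 2.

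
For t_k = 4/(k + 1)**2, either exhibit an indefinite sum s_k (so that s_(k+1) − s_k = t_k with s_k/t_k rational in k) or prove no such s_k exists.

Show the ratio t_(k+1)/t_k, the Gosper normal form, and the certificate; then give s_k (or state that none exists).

Step 1: r(k) = (k + 1)**2/(k + 2)**2.
So A=k**2 + 2*k + 1 and B=k**2 + 4*k + 4, with C=1.
Set up (k**2 + 2*k + 1)·f(k+1) − (k**2 + 2*k + 1)·f(k) − (1) = 0.
Bound: deg f ≤ 0.
Put f(k) = c0: A·f(k+1) − B(k−1)·f(k) − C = -1; need -1 = 0 — inconsistent ⇒ no f, not summable.

no hypergeometric antidifference exists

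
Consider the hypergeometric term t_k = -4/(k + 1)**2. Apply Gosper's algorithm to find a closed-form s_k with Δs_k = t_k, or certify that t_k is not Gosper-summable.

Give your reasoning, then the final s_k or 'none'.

Step 1: r(k) = (k + 1)**2/(k + 2)**2.
A = k**2 + 2*k + 1, B = k**2 + 4*k + 4, C = 1.
Set up (k**2 + 2*k + 1)·f(k+1) − (k**2 + 2*k + 1)·f(k) − (1) = 0.
Bound: deg f ≤ 0.
Put f(k) = c0: A·f(k+1) − B(k−1)·f(k) − C = -1; need -1 = 0 — inconsistent ⇒ no f, not summable.

no hypergeometric antidifference exists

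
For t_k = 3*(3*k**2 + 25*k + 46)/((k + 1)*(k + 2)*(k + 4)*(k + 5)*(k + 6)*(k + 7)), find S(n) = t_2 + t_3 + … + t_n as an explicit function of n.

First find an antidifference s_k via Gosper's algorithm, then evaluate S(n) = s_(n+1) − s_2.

S(n) = (n**3 + 14*n**2 + 59*n - 74)/(48*(n**3 + 14*n**2 + 59*n + 70))

Step 1: r(k) = (k + 1)*(k + 4)*(25*k + 3*(k + 1)**2 + 71)/((k + 3)*(k + 8)*(3*k**2 + 25*k + 46)).
Normal form (A,B,C) = (k + 1, k + 8, k**3 + 34*k**2/3 + 121*k/3 + 46).
Key eq: (k + 1)·f(k+1) = (k + 7)·f(k) + (k**3 + 34*k**2/3 + 121*k/3 + 46).
From deg A=1, deg B=1, deg C=3: d=6.
Solving with deg f ≤ 6: f(k) = k*(k + 2)*(k + 3)*(k + 5)*(k**2 + 11*k + 34)/72.
Then R = B(k−1)f/C = k*(k + 2)*(k + 5)*(k + 7)*(k**2 + 11*k + 34)/(24*(3*k**2 + 25*k + 46)), so s_k = R(k)·t_k = k*(k**2 + 11*k + 34)/(8*(k**3 + 11*k**2 + 34*k + 24)).
s_(k+1) − s_k = 3*(3*k**2 + 25*k + 46)/(k**6 + 25*k**5 + 247*k**4 + 1219*k**3 + 3112*k**2 + 3796*k + 1680) = t_k.
s_(n+1) = (n**3 + 14*n**2 + 59*n + 46)/(8*(n**3 + 14*n**2 + 59*n + 70)) and s_(2) = 5/48, so S(n) = (n**3 + 14*n**2 + 59*n - 74)/(48*(n**3 + 14*n**2 + 59*n + 70)).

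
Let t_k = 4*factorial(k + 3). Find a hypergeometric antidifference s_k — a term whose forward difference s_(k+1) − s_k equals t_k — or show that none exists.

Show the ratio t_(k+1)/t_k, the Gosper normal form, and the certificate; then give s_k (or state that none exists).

Ratio r(k) = k + 4.
A = k + 4, B = 1, C = 1.
f must satisfy (k + 4)·f(k+1) − (1)·f(k) = 1.
Bound: deg f ≤ -1.
d = -1 < 0 ⇒ no nonzero polynomial f; not summable.

not Gosper-summable; s_k does not exist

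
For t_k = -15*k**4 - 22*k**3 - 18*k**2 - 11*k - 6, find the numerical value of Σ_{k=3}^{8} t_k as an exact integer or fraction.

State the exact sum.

t_(k+1)/t_k = (15*k**4 + 82*k**3 + 174*k**2 + 173*k + 72)/(15*k**4 + 22*k**3 + 18*k**2 + 11*k + 6).
Take A(k)=1, B(k)=1, C(k)=k**4 + 22*k**3/15 + 6*k**2/5 + 11*k/15 + 2/5.
Set up (1)·f(k+1) − (1)·f(k) − (k**4 + 22*k**3/15 + 6*k**2/5 + 11*k/15 + 2/5) = 0.
d = 5 from the (0,0,4) case.
Solve for f: f(k) = k*(3*k**4 - 2*k**3 + 2*k + 3)/15 (degree 5 ≤ 5).
R(k) = B(k−1)·f(k)/C(k) = k*(3*k**4 - 2*k**3 + 2*k + 3)/(15*k**4 + 22*k**3 + 18*k**2 + 11*k + 6); s_k = R·t_k = k*(-3*k**4 + 2*k**3 - 2*k - 3).
s_(k+1) − s_k = -15*k**4 - 22*k**3 - 18*k**2 - 11*k - 6 = t_k.
Telescoping: Σ = s_(9) − s_(3) = -164214 − (-594) = -163620.

Σ = -163620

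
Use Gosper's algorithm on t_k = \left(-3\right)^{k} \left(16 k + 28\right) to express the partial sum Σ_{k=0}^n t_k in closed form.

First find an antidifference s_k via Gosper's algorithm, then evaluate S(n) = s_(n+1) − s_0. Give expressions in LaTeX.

t_(k+1)/t_k = 3*(-4*k - 11)/(4*k + 7).
Factor: A=-3; B=1; C=k + 7/4.
Solve (-3)·f(k+1) − (1)·f(k) = k + 7/4.
deg f ≤ 1 (via 0,0,1).
A polynomial solution: f(k) = -(k + 1)/4.
Get s_k = R·t_k = -4*(-3)**k*(k + 1) with R(k) = B(k−1)f(k)/C(k) = -(k + 1)/(4*k + 7).
Δs = (-3)**k*(16*k + 28), as required.
Evaluate: s_(n+1) = 12*(-3)**n*(n + 2); subtract s_(0) = -4 ⇒ S(n) = 12*(-3)**n*n + 24*(-3)**n + 4.

S(n) = 12 \left(-3\right)^{n} n + 24 \left(-3\right)^{n} + 4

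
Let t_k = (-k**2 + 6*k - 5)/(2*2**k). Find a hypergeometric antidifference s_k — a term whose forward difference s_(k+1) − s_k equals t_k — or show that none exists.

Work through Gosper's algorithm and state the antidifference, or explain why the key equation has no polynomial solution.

Compute t_(k+1)/t_k: get k*(k - 4)/(2*(k**2 - 6*k + 5)).
Take A(k)=1/2, B(k)=1, C(k)=k**2 - 6*k + 5.
Solve (1/2)·f(k+1) − (1)·f(k) = k**2 - 6*k + 5.
From deg A=0, deg B=0, deg C=2: d=2.
Coefficient equations give f(k) = -2*(k**2 - 4*k + 2).
So s_k = (B(k−1)f/C)·t_k = (-2*(k**2 - 4*k + 2)/((k - 5)*(k - 1)))·t_k = (k**2 - 4*k + 2)/2**k.
s_(k+1) − s_k = (-k**2 + 6*k - 5)/(2*2**k) = t_k.

s_k = (k**2 - 4*k + 2)/2**k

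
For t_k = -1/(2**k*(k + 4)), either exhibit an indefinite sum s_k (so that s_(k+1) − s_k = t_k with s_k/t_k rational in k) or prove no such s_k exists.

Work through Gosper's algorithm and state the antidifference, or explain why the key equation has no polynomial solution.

no hypergeometric antidifference exists

Ratio r(k) = (k + 4)/(2*(k + 5)).
Factor: A=k/2 + 2; B=k + 5; C=1.
Set up (k/2 + 2)·f(k+1) − (k + 4)·f(k) − (1) = 0.
From deg A=1, deg B=1, deg C=0: d=-1.
Negative degree bound (-1): no f exists, t_k not Gosper-summable.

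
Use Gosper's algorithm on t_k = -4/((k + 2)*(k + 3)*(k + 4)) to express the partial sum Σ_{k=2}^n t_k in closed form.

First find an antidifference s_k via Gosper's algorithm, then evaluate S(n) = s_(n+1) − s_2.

t_(k+1)/t_k = (k + 2)/(k + 5).
Factor: A=k + 2; B=k + 5; C=1.
f must satisfy (k + 2)·f(k+1) − (k + 4)·f(k) = 1.
deg f ≤ 2 (via 1,1,0).
Match coefficients ⇒ f(k) = k*(k + 5)/12.
So s_k = (B(k−1)f/C)·t_k = (k*(k + 4)*(k + 5)/12)·t_k = k*(-k - 5)/(3*(k + 2)*(k + 3)).
s_(k+1) − s_k = -4/(k**3 + 9*k**2 + 26*k + 24) = t_k.
Telescope: S(n) = s_(n+1) − s_(2) = (-n**2 - 7*n - 6)/(3*(n**2 + 7*n + 12)) − (-7/30) = (-n**2 - 7*n + 8)/(10*(n**2 + 7*n + 12)).

S(n) = (-n**2 - 7*n + 8)/(10*(n**2 + 7*n + 12))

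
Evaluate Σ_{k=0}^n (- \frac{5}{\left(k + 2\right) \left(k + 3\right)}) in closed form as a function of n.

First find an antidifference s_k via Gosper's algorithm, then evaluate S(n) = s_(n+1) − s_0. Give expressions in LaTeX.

r(k) = (k + 2)/(k + 4) after simplifying.
So A=k + 2 and B=k + 4, with C=1.
f must satisfy (k + 2)·f(k+1) − (k + 3)·f(k) = 1.
d = 1 from the (1,1,0) case.
Solve for f: f(k) = k/2 (degree 1 ≤ 1).
Then R = B(k−1)f/C = k*(k + 3)/2, so s_k = R(k)·t_k = -5*k/(2*k + 4).
Check: Δs_k = -5/(k**2 + 5*k + 6). ✓
Evaluate: s_(n+1) = 5*(-n - 1)/(2*(n + 3)); subtract s_(0) = 0 ⇒ S(n) = 5*(-n - 1)/(2*(n + 3)).

S(n) = \frac{5 \left(- n - 1\right)}{2 \left(n + 3\right)}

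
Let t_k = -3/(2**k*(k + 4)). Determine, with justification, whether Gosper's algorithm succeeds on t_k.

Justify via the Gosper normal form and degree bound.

No — t_k has no hypergeometric antidifference.

Step 1: r(k) = (k + 4)/(2*(k + 5)).
Gosper form: A/B · C(k+1)/C(k) with A=k/2 + 2, B=k + 5, C=1.
Set up (k/2 + 2)·f(k+1) − (k + 4)·f(k) − (1) = 0.
deg f ≤ -1 (via 1,1,0).
deg f ≤ -1 is impossible — no certificate.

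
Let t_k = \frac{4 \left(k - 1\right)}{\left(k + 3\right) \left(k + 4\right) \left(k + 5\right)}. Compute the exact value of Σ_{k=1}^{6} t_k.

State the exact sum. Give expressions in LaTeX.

Σ = 6/55

t_(k+1)/t_k = k*(k + 3)/((k - 1)*(k + 6)).
A = k + 3, B = k + 6, C = k - 1.
f must satisfy (k + 3)·f(k+1) − (k + 5)·f(k) = k - 1.
From deg A=1, deg B=1, deg C=1: d=2.
Match coefficients ⇒ f(k) = k*(k - 5)/12.
Certificate R = B(k−1)f/C = k*(k - 5)*(k + 5)/(12*(k - 1)) gives s_k = k*(k - 5)/(3*(k + 3)*(k + 4)).
Δs = 4*(k - 1)/(k**3 + 12*k**2 + 47*k + 60), as required.
Sum = s_(7) − s_(1); s_(7) = 7/165, s_(1) = -1/15 ⇒ 6/55.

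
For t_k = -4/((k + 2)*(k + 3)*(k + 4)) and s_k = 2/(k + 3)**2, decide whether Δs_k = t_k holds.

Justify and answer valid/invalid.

s_(k+1) = 2/(k + 4)**2
s_(k+1) − s_k = 2/(k + 4)**2 - 2/(k + 3)**2
(s_(k+1) − s_k) − t_k = 2*(3*k + 10)/(k**5 + 16*k**4 + 101*k**3 + 314*k**2 + 480*k + 288)

Invalid: residual 2*(3*k + 10)/(k**5 + 16*k**4 + 101*k**3 + 314*k**2 + 480*k + 288) ≠ 0.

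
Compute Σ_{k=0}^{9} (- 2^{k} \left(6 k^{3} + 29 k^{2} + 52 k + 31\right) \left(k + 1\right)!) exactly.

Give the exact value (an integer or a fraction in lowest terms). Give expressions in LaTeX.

Σ = -13938307891199

The ratio is 2*(6*k**4 + 59*k**3 + 222*k**2 + 374*k + 236)/(6*k**3 + 29*k**2 + 52*k + 31).
Take A(k)=2*k + 4, B(k)=1, C(k)=k**3 + 29*k**2/6 + 26*k/3 + 31/6.
Solve (2*k + 4)·f(k+1) − (1)·f(k) = k**3 + 29*k**2/6 + 26*k/3 + 31/6.
d = 2 from the (1,0,3) case.
Match coefficients ⇒ f(k) = (k + 1)*(3*k + 1)/6.
Get s_k = R·t_k = -2**k*(k + 1)*(3*k + 1)*factorial(k + 1) with R(k) = B(k−1)f(k)/C(k) = (k + 1)*(3*k + 1)/(6*k**3 + 29*k**2 + 52*k + 31).
Verify: -2**k*(6*k**3 + 29*k**2 + 52*k + 31)*factorial(k + 1) matches t_k.
Evaluate s at k=10 and k=0: -13938307891200 and -1; difference -13938307891199.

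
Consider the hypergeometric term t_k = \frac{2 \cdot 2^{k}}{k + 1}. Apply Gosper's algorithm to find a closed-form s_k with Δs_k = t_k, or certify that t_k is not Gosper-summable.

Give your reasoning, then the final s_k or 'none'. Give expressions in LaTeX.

Step 1: r(k) = 2*(k + 1)/(k + 2).
So A=2*k + 2 and B=k + 2, with C=1.
f must satisfy (2*k + 2)·f(k+1) − (k + 1)·f(k) = 1.
Bound: deg f ≤ -1.
Bound -1 < 0, so the key equation has no polynomial solution.

none — t_k is not Gosper-summable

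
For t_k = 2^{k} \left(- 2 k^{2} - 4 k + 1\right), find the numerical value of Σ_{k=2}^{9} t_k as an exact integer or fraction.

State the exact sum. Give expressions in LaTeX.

Step 1: r(k) = 2*(2*k**2 + 8*k + 5)/(2*k**2 + 4*k - 1).
A = 2, B = 1, C = k**2 + 2*k - 1/2.
Set up (2)·f(k+1) − (1)·f(k) − (k**2 + 2*k - 1/2) = 0.
deg f ≤ 2 (via 0,0,2).
Match coefficients ⇒ f(k) = (2*k**2 - 4*k + 3)/2.
So s_k = (B(k−1)f/C)·t_k = ((2*k**2 - 4*k + 3)/(2*k**2 + 4*k - 1))·t_k = 2**k*(-2*k**2 + 4*k - 3).
Verify: 2**k*(-2*k**2 - 4*k + 1) matches t_k.
Evaluate s at k=10 and k=2: -166912 and -12; difference -166900.

Σ = -166900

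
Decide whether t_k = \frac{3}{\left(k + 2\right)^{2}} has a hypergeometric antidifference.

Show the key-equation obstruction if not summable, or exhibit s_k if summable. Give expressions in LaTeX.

No — key equation has no polynomial f.

Ratio r(k) = (k + 2)**2/(k + 3)**2.
Take A(k)=k**2 + 4*k + 4, B(k)=k**2 + 6*k + 9, C(k)=1.
Set up (k**2 + 4*k + 4)·f(k+1) − (k**2 + 4*k + 4)·f(k) − (1) = 0.
Degrees (2,2,0) ⇒ d ≤ 0.
Generic f = c0 gives residual -1; -1 = 0 cannot hold, so t_k is not Gosper-summable.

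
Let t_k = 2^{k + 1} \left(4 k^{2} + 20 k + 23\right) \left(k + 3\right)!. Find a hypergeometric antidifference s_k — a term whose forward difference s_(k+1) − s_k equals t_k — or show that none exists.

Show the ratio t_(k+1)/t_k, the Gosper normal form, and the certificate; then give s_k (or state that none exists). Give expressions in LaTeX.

s_k = 2^{k + 1} \left(2 k + 1\right) \left(k + 3\right)!

The ratio is 2*(4*k**3 + 44*k**2 + 159*k + 188)/(4*k**2 + 20*k + 23).
Normal form (A,B,C) = (2*k + 8, 1, k**2 + 5*k + 23/4).
Set up (2*k + 8)·f(k+1) − (1)·f(k) − (k**2 + 5*k + 23/4) = 0.
deg f ≤ 1 (via 1,0,2).
Solving with deg f ≤ 1: f(k) = (2*k + 1)/4.
Get s_k = R·t_k = 2**(k + 1)*(2*k + 1)*factorial(k + 3) with R(k) = B(k−1)f(k)/C(k) = (2*k + 1)/(4*k**2 + 20*k + 23).
Δs = 2**(k + 1)*(4*k**2 + 20*k + 23)*factorial(k + 3), as required.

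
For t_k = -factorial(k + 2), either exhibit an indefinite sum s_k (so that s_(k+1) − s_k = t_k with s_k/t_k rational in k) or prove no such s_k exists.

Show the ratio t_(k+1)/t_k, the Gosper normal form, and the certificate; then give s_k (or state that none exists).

The ratio is k + 3.
Gosper form: A/B · C(k+1)/C(k) with A=k + 3, B=1, C=1.
f must satisfy (k + 3)·f(k+1) − (1)·f(k) = 1.
Degrees (1,0,0) ⇒ d ≤ -1.
Bound -1 < 0, so the key equation has no polynomial solution.

none — t_k is not Gosper-summable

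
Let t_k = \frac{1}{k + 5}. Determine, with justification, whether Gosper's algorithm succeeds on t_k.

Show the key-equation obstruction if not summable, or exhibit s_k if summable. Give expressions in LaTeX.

No — t_k has no hypergeometric antidifference.

Step 1: r(k) = (k + 5)/(k + 6).
So A=k + 5 and B=k + 6, with C=1.
Set up (k + 5)·f(k+1) − (k + 5)·f(k) − (1) = 0.
deg f ≤ 0 (via 1,1,0).
f = c0 ⇒ A·f(k+1) − B(k−1)·f(k) − C = -1. The system {-1 = 0} is inconsistent; no antidifference.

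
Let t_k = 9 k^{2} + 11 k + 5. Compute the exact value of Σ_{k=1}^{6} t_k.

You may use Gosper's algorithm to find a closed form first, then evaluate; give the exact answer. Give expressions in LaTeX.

Σ = 1080

Compute t_(k+1)/t_k: get (9*k**2 + 29*k + 25)/(9*k**2 + 11*k + 5).
Normal form (A,B,C) = (1, 1, k**2 + 11*k/9 + 5/9).
Key eq: (1)·f(k+1) = (1)·f(k) + (k**2 + 11*k/9 + 5/9).
deg f ≤ 3 (via 0,0,2).
Coefficient equations give f(k) = k*(3*k**2 + k + 1)/9.
So s_k = (B(k−1)f/C)·t_k = (k*(3*k**2 + k + 1)/(9*k**2 + 11*k + 5))·t_k = k*(3*k**2 + k + 1).
Check: Δs_k = 9*k**2 + 11*k + 5. ✓
Telescoping: Σ = s_(7) − s_(1) = 1085 − (5) = 1080.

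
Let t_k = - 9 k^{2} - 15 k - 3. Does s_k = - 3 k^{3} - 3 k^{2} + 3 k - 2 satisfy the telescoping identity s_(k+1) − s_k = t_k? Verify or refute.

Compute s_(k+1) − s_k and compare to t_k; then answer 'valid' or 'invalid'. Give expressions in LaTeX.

s_(k+1) = -3*k**3 - 12*k**2 - 12*k - 5
s_(k+1) − s_k = -9*k**2 - 15*k - 3
(s_(k+1) − s_k) − t_k = 0

valid; difference matches t_k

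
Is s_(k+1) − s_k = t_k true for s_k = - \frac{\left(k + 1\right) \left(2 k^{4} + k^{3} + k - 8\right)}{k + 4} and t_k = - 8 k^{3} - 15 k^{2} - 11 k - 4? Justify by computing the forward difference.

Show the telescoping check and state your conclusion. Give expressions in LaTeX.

Invalid: residual \frac{3 \left(6 k^{4} + 46 k^{3} + 71 k^{2} + 47 k + 24\right)}{k^{2} + 9 k + 20} ≠ 0.

s_(k+1) = -(k + 2)*(k + 2*(k + 1)**4 + (k + 1)**3 - 7)/(k + 5)
s_(k+1) − s_k = (-8*k**5 - 69*k**4 - 168*k**3 - 190*k**2 - 115*k - 8)/(k**2 + 9*k + 20)
(s_(k+1) − s_k) − t_k = 3*(6*k**4 + 46*k**3 + 71*k**2 + 47*k + 24)/(k**2 + 9*k + 20)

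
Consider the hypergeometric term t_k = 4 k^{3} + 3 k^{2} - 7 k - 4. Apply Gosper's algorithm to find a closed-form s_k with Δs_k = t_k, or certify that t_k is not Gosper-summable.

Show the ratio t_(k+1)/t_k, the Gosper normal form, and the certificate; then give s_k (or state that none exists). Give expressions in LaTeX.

Step 1: r(k) = (4*k**3 + 15*k**2 + 11*k - 4)/(4*k**3 + 3*k**2 - 7*k - 4).
So A=1 and B=1, with C=k**3 + 3*k**2/4 - 7*k/4 - 1.
Solve (1)·f(k+1) − (1)·f(k) = k**3 + 3*k**2/4 - 7*k/4 - 1.
d = 4 from the (0,0,3) case.
Solving with deg f ≤ 4: f(k) = k**2*(k**2 - k - 4)/4.
Then R = B(k−1)f/C = k**2*(k**2 - k - 4)/(4*k**3 + 3*k**2 - 7*k - 4), so s_k = R(k)·t_k = k**2*(k**2 - k - 4).
Verify: 4*k**3 + 3*k**2 - 7*k - 4 matches t_k.

s_k = k^{2} \left(k^{2} - k - 4\right)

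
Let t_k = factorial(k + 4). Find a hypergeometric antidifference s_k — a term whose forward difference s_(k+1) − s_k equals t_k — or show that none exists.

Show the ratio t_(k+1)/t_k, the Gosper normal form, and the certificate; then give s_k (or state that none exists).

Step 1: r(k) = k + 5.
Gosper form: A/B · C(k+1)/C(k) with A=k + 5, B=1, C=1.
Solve (k + 5)·f(k+1) − (1)·f(k) = 1.
Bound: deg f ≤ -1.
Bound -1 < 0, so the key equation has no polynomial solution.

no hypergeometric antidifference exists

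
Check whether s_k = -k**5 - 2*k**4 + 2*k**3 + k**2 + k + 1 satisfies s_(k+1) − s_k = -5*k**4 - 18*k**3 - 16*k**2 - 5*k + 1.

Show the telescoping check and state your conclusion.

Valid — Δs_k = t_k.

s_(k+1) = -k**5 - 7*k**4 - 16*k**3 - 15*k**2 - 4*k + 2
s_(k+1) − s_k = -5*k**4 - 18*k**3 - 16*k**2 - 5*k + 1
(s_(k+1) − s_k) − t_k = 0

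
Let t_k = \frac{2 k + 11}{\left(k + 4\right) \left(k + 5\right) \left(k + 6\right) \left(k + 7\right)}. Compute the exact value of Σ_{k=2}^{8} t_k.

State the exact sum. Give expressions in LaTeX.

Step 1: r(k) = (k + 4)*(2*k + 13)/((k + 8)*(2*k + 11)).
Take A(k)=k + 4, B(k)=k + 8, C(k)=k + 11/2.
Solve (k + 4)·f(k+1) − (k + 7)·f(k) = k + 11/2.
d = 3 from the (1,1,1) case.
Solving with deg f ≤ 3: f(k) = k*(k + 5)*(k + 10)/48.
Certificate R = B(k−1)f/C = k*(k + 5)*(k + 7)*(k + 10)/(24*(2*k + 11)) gives s_k = k*(k + 10)/(24*(k**2 + 10*k + 24)).
Verify: (2*k + 11)/(k**4 + 22*k**3 + 179*k**2 + 638*k + 840) matches t_k.
Σ_(k=2)^(8) t_k = s_(9) − s_(2) = 19/520 − (1/48) = 49/3120.

Σ = 49/3120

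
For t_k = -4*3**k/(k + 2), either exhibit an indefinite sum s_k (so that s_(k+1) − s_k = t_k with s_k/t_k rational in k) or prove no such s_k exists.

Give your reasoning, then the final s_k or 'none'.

Compute t_(k+1)/t_k: get 3*(k + 2)/(k + 3).
Take A(k)=3*k + 6, B(k)=k + 3, C(k)=1.
Need (3*k + 6)·f(k+1) − (k + 2)·f(k) = 1.
Degrees (1,1,0) ⇒ d ≤ -1.
d = -1 < 0 ⇒ no nonzero polynomial f; not summable.

none — t_k is not Gosper-summable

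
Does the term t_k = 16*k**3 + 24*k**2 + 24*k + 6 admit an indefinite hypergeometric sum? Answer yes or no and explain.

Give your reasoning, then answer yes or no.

Compute t_(k+1)/t_k: get (8*k**3 + 36*k**2 + 60*k + 35)/(8*k**3 + 12*k**2 + 12*k + 3).
A = 1, B = 1, C = k**3 + 3*k**2/2 + 3*k/2 + 3/8.
Set up (1)·f(k+1) − (1)·f(k) − (k**3 + 3*k**2/2 + 3*k/2 + 3/8) = 0.
Degrees (0,0,3) ⇒ d ≤ 4.
Solve for f: f(k) = k*(2*k**3 + 2*k - 1)/8 (degree 4 ≤ 4).
Then R = B(k−1)f/C = k*(2*k**3 + 2*k - 1)/(8*k**3 + 12*k**2 + 12*k + 3), so s_k = R(k)·t_k = 2*k*(2*k**3 + 2*k - 1).
Verify: 16*k**3 + 24*k**2 + 24*k + 6 matches t_k.

Yes. s_k = 2*k*(2*k**3 + 2*k - 1).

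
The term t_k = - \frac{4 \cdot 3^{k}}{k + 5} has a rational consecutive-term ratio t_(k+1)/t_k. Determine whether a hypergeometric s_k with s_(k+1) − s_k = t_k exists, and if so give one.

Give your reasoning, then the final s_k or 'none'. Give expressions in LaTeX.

The ratio is 3*(k + 5)/(k + 6).
Take A(k)=3*k + 15, B(k)=k + 6, C(k)=1.
Need (3*k + 15)·f(k+1) − (k + 5)·f(k) = 1.
Bound: deg f ≤ -1.
deg f ≤ -1 is impossible — no certificate.

not Gosper-summable; s_k does not exist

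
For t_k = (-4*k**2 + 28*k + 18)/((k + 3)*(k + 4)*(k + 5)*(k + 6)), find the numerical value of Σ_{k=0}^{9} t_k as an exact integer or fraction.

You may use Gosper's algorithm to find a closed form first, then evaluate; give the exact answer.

r(k) = (2*k**3 - 4*k**2 - 51*k - 63)/(2*k**3 - 107*k - 63) after simplifying.
Take A(k)=k + 3, B(k)=k + 7, C(k)=k**2 - 7*k - 9/2.
f must satisfy (k + 3)·f(k+1) − (k + 6)·f(k) = k**2 - 7*k - 9/2.
Degrees (1,1,2) ⇒ d ≤ 3.
Coefficient equations give f(k) = -k*(k**2 + 132*k + 47)/120.
Get s_k = R·t_k = k*(k**2 + 132*k + 47)/(30*(k + 3)*(k + 4)*(k + 5)) with R(k) = B(k−1)f(k)/C(k) = -k*(k + 6)*(k**2 + 132*k + 47)/(60*(2*k**2 - 14*k - 9)).
Check: Δs_k = 2*(-2*k**2 + 14*k + 9)/(k**4 + 18*k**3 + 119*k**2 + 342*k + 360). ✓
Telescoping: Σ = s_(10) − s_(0) = 163/910 − (0) = 163/910.

Σ = 163/910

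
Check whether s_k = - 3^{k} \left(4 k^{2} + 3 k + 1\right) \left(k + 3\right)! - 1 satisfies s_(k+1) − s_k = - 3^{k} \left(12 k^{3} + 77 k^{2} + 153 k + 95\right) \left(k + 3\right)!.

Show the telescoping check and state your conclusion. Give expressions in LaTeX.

Valid: the claim telescopes to t_k.

s_(k+1) = -3**(k + 1)*(3*k + 4*(k + 1)**2 + 4)*factorial(k + 4) - 1
s_(k+1) − s_k = -3**k*(12*k**3 + 77*k**2 + 153*k + 95)*factorial(k + 3)
(s_(k+1) − s_k) − t_k = 0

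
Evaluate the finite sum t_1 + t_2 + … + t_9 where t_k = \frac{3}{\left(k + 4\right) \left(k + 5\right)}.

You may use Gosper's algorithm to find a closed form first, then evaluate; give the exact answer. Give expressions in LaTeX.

Σ = 27/70

t_(k+1)/t_k = (k + 4)/(k + 6).
A = k + 4, B = k + 6, C = 1.
Key eq: (k + 4)·f(k+1) = (k + 5)·f(k) + (1).
Degrees (1,1,0) ⇒ d ≤ 1.
Coefficient equations give f(k) = k/4.
Then R = B(k−1)f/C = k*(k + 5)/4, so s_k = R(k)·t_k = 3*k/(4*(k + 4)).
Verify: 3/(k**2 + 9*k + 20) matches t_k.
Σ_(k=1)^(9) t_k = s_(10) − s_(1) = 15/28 − (3/20) = 27/70.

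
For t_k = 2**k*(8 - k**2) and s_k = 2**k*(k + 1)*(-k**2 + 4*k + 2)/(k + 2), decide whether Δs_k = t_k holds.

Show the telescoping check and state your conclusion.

s_(k+1) = 2**(k + 1)*(-k**3 + 9*k + 10)/(k + 3)
s_(k+1) − s_k = 2**k*(-k**4 - 4*k**3 + 3*k**2 + 36*k + 34)/(k**2 + 5*k + 6)
(s_(k+1) − s_k) − t_k = 2**k*(k**3 + k**2 - 4*k - 14)/(k**2 + 5*k + 6)

Invalid: residual 2**k*(k**3 + k**2 - 4*k - 14)/(k**2 + 5*k + 6) ≠ 0.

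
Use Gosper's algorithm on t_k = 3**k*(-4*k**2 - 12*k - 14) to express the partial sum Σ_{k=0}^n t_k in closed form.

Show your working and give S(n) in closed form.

S(n) = -6*3**n*n**2 - 12*3**n*n - 18*3**n + 4

t_(k+1)/t_k = 3*(2*k**2 + 10*k + 15)/(2*k**2 + 6*k + 7).
Gosper form: A/B · C(k+1)/C(k) with A=3, B=1, C=k**2 + 3*k + 7/2.
Key eq: (3)·f(k+1) = (1)·f(k) + (k**2 + 3*k + 7/2).
Bound: deg f ≤ 2.
Solving with deg f ≤ 2: f(k) = (k**2 + 2)/2.
So s_k = (B(k−1)f/C)·t_k = ((k**2 + 2)/(2*k**2 + 6*k + 7))·t_k = -2*3**k*(k**2 + 2).
Check: Δs_k = 2*3**k*(k**2 - 3*(k + 1)**2 - 4). ✓
Evaluate: s_(n+1) = 6*3**n*(-n**2 - 2*n - 3); subtract s_(0) = -4 ⇒ S(n) = -6*3**n*n**2 - 12*3**n*n - 18*3**n + 4.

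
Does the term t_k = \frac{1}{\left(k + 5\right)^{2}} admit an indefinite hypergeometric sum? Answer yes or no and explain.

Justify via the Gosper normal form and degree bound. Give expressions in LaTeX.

r(k) = (k + 5)**2/(k + 6)**2 after simplifying.
Take A(k)=k**2 + 10*k + 25, B(k)=k**2 + 12*k + 36, C(k)=1.
f must satisfy (k**2 + 10*k + 25)·f(k+1) − (k**2 + 10*k + 25)·f(k) = 1.
Bound: deg f ≤ 0.
f = c0 ⇒ A·f(k+1) − B(k−1)·f(k) − C = -1. The system {-1 = 0} is inconsistent; no antidifference.

No. Not Gosper-summable.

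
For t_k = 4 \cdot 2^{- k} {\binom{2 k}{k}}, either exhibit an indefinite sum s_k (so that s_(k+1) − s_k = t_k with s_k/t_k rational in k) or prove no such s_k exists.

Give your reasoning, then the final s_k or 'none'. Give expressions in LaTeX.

The ratio is (2*k + 1)/(k + 1).
Take A(k)=2*k + 1, B(k)=k + 1, C(k)=1.
Set up (2*k + 1)·f(k+1) − (k)·f(k) − (1) = 0.
d = -1 from the (1,1,0) case.
Bound -1 < 0, so the key equation has no polynomial solution.

none — t_k is not Gosper-summable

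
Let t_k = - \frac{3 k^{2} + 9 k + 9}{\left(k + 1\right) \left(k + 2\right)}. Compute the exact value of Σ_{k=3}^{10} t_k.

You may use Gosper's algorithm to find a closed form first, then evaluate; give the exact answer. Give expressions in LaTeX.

The ratio is (k + 1)*(3*k + (k + 1)**2 + 6)/((k + 3)*(k**2 + 3*k + 3)).
Normal form (A,B,C) = (k + 1, k + 3, k**2 + 3*k + 3).
Need (k + 1)·f(k+1) − (k + 2)·f(k) = k**2 + 3*k + 3.
d = 2 from the (1,1,2) case.
A polynomial solution: f(k) = k*(k + 2).
So s_k = (B(k−1)f/C)·t_k = (k*(k + 2)**2/(k**2 + 3*k + 3))·t_k = -3*k*(k + 2)/(k + 1).
Check: Δs_k = 3*(-k**2 - 3*k - 3)/(k**2 + 3*k + 2). ✓
Telescoping: Σ = s_(11) − s_(3) = -143/4 − (-45/4) = -49/2.

Σ = -49/2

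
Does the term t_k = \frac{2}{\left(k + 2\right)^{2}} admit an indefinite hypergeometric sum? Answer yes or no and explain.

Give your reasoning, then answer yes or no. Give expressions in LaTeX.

The ratio is (k + 2)**2/(k + 3)**2.
Take A(k)=k**2 + 4*k + 4, B(k)=k**2 + 6*k + 9, C(k)=1.
Key eq: (k**2 + 4*k + 4)·f(k+1) = (k**2 + 4*k + 4)·f(k) + (1).
d = 0 from the (2,2,0) case.
f = c0 ⇒ A·f(k+1) − B(k−1)·f(k) − C = -1. The system {-1 = 0} is inconsistent; no antidifference.

No — the linear system for f has no solution.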